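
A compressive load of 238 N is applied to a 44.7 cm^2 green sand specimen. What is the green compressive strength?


Formula: Compressive Strength = Force / Area
Strength = 238 N / 44.7 cm^2 = 5.3244 N/cm^2


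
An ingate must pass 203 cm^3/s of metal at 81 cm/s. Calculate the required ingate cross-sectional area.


Formula: A_ingate = Q / v  (continuity equation)
A = 203 cm^3/s / 81 cm/s = 2.5062 cm^2

Answer: 2.5062 cm^2


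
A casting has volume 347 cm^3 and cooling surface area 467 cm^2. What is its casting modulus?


Formula: Casting Modulus M = V / A
M = 347 cm^3 / 467 cm^2 = 0.7430 cm

0.7430 cm


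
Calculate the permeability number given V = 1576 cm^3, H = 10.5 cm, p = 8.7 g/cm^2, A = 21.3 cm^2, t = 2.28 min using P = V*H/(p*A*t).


Formula: Permeability Number P = (V * H) / (p * A * t)
Numerator: V * H = 1576 * 10.5 = 16548.0
Denominator: p * A * t = 8.7 * 21.3 * 2.28 = 422.5068
P = 16548.0 / 422.5068 = 39.1662

Answer: 39.1662


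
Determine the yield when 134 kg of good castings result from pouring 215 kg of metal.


Formula: Casting Yield = (W_good / W_total) * 100
Yield = (134 kg / 215 kg) * 100 = 62.3256%

62.3256%


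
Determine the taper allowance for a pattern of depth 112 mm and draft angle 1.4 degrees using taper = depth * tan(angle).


Formula: taper = depth * tan(draft_angle)
tan(1.4 deg) = 0.0244395
taper = 112 mm * 0.0244395 = 2.7372 mm


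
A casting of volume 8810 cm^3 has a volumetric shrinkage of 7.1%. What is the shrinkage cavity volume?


Formula: V_shrink = V_casting * shrinkage_pct / 100
V_shrink = 8810 cm^3 * 7.1 / 100 = 625.5100 cm^3

Final answer: 625.5100 cm^3


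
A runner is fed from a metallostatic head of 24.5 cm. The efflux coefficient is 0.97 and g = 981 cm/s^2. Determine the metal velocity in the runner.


Formula: v = Cd * sqrt(2 * g * h)  (Torricelli with discharge coefficient)
2*g*h = 2 * 981 * 24.5 = 48069.0 cm^2/s^2
sqrt(48069.0) = 219.24644 cm/s
v = 0.97 * 219.24644 = 212.6690 cm/s

Final answer: 212.6690 cm/s


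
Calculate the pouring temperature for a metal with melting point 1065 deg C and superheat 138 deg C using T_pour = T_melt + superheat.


Formula: T_pour = T_melt + Superheat
T_pour = 1065 + 138 = 1203 deg C

Final answer: 1203 deg C


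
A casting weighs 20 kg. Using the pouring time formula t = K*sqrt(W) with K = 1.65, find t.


Formula: t = K * sqrt(W)
sqrt(W) = sqrt(20) = 4.47214
t = 1.65 * 4.47214 = 7.3790 s

Final answer: 7.3790 s


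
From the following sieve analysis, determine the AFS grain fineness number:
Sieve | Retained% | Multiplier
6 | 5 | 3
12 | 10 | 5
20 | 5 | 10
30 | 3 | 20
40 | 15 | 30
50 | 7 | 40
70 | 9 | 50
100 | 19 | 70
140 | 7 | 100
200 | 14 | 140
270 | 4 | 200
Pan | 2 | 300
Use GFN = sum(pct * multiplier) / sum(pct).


Formula: GFN = sum(pct * multiplier) / sum(pct)
sum(pct * multiplier) = 6745
sum(pct) = 100
GFN = 6745 / 100 = 67.45

Final answer: 67.45


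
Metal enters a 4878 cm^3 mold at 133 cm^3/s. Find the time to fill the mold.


Formula: t_fill = V_mold / Q_flow
t = 4878 cm^3 / 133 cm^3/s = 36.6767 s

36.6767 s


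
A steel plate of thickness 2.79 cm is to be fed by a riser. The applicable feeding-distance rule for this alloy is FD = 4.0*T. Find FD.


Formula: FD = 4.0 * T  (riser feeding-distance rule)
FD = 4.0 * 2.79 cm = 11.1600 cm

Answer: 11.1600 cm


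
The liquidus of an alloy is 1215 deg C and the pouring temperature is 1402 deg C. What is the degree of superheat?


Formula: Superheat = T_pour - T_melt
Superheat = 1402 - 1215 = 187 deg C

Final answer: 187 deg C


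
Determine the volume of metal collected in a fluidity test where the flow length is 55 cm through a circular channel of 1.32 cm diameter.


Formula: V = pi * (d/2)^2 * L  (cylinder volume)
Radius = 1.32/2 = 0.66 cm
V = pi * 0.66^2 * 55 = 75.2663 cm^3

75.2663 cm^3


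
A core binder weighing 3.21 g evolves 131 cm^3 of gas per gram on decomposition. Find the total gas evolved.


Formula: V_gas = W_binder * gas_evolution_rate
V = 3.21 g * 131 cm^3/g = 420.5100 cm^3

Final answer: 420.5100 cm^3


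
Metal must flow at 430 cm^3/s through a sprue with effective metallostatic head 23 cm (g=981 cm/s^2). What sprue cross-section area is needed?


Formula: v = sqrt(2*g*h), A = Q/v
Velocity: v = sqrt(2 * 981 * 23) = sqrt(45126) = 212.4288 cm/s
Sprue area: A = Q / v = 430 / 212.4288 = 2.0242 cm^2

Answer: 2.0242 cm^2


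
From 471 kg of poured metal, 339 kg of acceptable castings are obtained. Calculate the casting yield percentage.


Formula: Casting Yield = (W_good / W_total) * 100
Yield = (339 kg / 471 kg) * 100 = 71.9745%

Answer: 71.9745%


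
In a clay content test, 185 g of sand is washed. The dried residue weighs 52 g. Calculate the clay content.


Formula: Clay% = (W_total - W_washed) / W_total * 100
Clay mass = 185 - 52 = 133 g
Clay% = 133 / 185 * 100 = 71.8919%

Final answer: 71.8919%


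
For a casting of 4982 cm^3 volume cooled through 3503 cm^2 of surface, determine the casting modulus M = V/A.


Formula: Casting Modulus M = V / A
M = 4982 cm^3 / 3503 cm^2 = 1.4222 cm


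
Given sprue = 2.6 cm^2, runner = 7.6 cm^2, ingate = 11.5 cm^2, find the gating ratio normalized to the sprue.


Sprue:Runner:Ingate = 1 : 7.6/2.6 : 11.5/2.6 = 1:2.92:4.42

1:2.92:4.42


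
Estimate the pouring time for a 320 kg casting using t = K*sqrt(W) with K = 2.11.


Formula: t = K * sqrt(W)
sqrt(W) = sqrt(320) = 17.88854
t = 2.11 * 17.88854 = 37.7448 s


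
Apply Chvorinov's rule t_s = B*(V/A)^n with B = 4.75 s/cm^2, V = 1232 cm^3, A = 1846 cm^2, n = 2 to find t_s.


Formula: t_s = B * (V/A)^n  (Chvorinov's rule, n=2)
Modulus M = V/A = 1232/1846 = 0.667389 cm
M^2 = 0.667389^2 = 0.445408 cm^2
t_s = 4.75 * 0.445408 = 2.1157 s

Answer: 2.1157 s


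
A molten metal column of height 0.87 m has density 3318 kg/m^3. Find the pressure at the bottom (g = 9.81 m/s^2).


Formula: P = rho * g * h
rho * g = 3318 * 9.81 = 32549.58 N/m^3
P = 32549.58 * 0.87 = 28318.1346 Pa

Answer: 28318.1346 Pa


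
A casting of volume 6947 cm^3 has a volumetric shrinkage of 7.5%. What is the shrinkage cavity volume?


Formula: V_shrink = V_casting * shrinkage_pct / 100
V_shrink = 6947 cm^3 * 7.5 / 100 = 521.0250 cm^3

Answer: 521.0250 cm^3


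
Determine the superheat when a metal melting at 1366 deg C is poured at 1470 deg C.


Formula: Superheat = T_pour - T_melt
Superheat = 1470 - 1366 = 104 deg C

Answer: 104 deg C


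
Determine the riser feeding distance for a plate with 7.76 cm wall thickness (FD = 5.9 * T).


Formula: FD = 5.9 * T  (riser feeding-distance rule)
FD = 5.9 * 7.76 cm = 45.7840 cm

Final answer: 45.7840 cm


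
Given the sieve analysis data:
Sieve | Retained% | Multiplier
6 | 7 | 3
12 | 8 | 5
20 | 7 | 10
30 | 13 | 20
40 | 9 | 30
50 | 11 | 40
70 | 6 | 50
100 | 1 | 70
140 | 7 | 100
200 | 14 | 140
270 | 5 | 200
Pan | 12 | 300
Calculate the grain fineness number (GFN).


Formula: GFN = sum(pct * multiplier) / sum(pct)
sum(pct * multiplier) = 8731
sum(pct) = 100
GFN = 8731 / 100 = 87.31

Final answer: 87.31


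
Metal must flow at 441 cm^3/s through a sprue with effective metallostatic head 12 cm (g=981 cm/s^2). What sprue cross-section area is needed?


Formula: v = sqrt(2*g*h), A = Q/v
Velocity: v = sqrt(2 * 981 * 12) = sqrt(23544) = 153.4405 cm/s
Sprue area: A = Q / v = 441 / 153.4405 = 2.8741 cm^2

2.8741 cm^2


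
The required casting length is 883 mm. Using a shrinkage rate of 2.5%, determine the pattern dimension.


Formula: L_pattern = L_casting * (1 + shrinkage_rate/100)
Shrinkage factor = 1 + 2.5/100 = 1.025
L_pattern = 883 mm * 1.025 = 905.0750 mm

Final answer: 905.0750 mm


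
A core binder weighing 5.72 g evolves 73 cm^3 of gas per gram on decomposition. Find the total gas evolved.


Formula: V_gas = W_binder * gas_evolution_rate
V = 5.72 g * 73 cm^3/g = 417.5600 cm^3

Final answer: 417.5600 cm^3


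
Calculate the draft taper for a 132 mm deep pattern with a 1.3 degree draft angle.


Formula: taper = depth * tan(draft_angle)
tan(1.3 deg) = 0.0226932
taper = 132 mm * 0.0226932 = 2.9955 mm

Answer: 2.9955 mm


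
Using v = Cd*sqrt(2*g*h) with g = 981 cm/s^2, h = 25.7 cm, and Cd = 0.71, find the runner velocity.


Formula: v = Cd * sqrt(2 * g * h)  (Torricelli with discharge coefficient)
2*g*h = 2 * 981 * 25.7 = 50423.4 cm^2/s^2
sqrt(50423.4) = 224.55155 cm/s
v = 0.71 * 224.55155 = 159.4316 cm/s

Final answer: 159.4316 cm/s


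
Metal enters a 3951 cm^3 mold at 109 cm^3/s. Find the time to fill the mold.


Formula: t_fill = V_mold / Q_flow
t = 3951 cm^3 / 109 cm^3/s = 36.2477 s

Final answer: 36.2477 s


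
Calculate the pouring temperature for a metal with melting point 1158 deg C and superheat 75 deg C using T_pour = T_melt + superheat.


Formula: T_pour = T_melt + Superheat
T_pour = 1158 + 75 = 1233 deg C

Final answer: 1233 deg C


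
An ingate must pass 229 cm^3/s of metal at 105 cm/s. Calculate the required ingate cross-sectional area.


Formula: A_ingate = Q / v  (continuity equation)
A = 229 cm^3/s / 105 cm/s = 2.1810 cm^2


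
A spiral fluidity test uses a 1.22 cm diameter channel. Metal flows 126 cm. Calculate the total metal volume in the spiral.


Formula: V = pi * (d/2)^2 * L  (cylinder volume)
Radius = 1.22/2 = 0.61 cm
V = pi * 0.61^2 * 126 = 147.2923 cm^3

Answer: 147.2923 cm^3


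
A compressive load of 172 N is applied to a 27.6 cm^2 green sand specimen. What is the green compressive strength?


Formula: Compressive Strength = Force / Area
Strength = 172 N / 27.6 cm^2 = 6.2319 N/cm^2

Answer: 6.2319 N/cm^2


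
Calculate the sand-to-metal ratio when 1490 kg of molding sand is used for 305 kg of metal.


Formula: Sand-to-Metal Ratio = W_sand / W_metal
Ratio = 1490 kg / 305 kg = 4.8852

4.8852


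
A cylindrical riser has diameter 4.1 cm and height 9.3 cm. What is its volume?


Formula: V = pi * (D/2)^2 * H  (cylinder volume)
Radius = D/2 = 4.1/2 = 2.05 cm
V = pi * 2.05^2 * 9.3 = 122.7837 cm^3

122.7837 cm^3


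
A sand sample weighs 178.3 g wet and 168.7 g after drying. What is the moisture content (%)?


Formula: MC = (W_wet - W_dry) / W_wet * 100
Water mass = 178.3 - 168.7 = 9.6 g
MC = 9.6 / 178.3 * 100 = 5.3842%

Answer: 5.3842%


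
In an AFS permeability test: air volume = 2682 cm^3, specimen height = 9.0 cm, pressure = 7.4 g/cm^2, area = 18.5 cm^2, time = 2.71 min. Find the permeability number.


Formula: Permeability Number P = (V * H) / (p * A * t)
Numerator: V * H = 2682 * 9.0 = 24138.0
Denominator: p * A * t = 7.4 * 18.5 * 2.71 = 370.999
P = 24138.0 / 370.999 = 65.0622


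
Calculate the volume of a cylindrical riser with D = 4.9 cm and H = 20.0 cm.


Formula: V = pi * (D/2)^2 * H  (cylinder volume)
Radius = D/2 = 4.9/2 = 2.45 cm
V = pi * 2.45^2 * 20.0 = 377.1482 cm^3

377.1482 cm^3


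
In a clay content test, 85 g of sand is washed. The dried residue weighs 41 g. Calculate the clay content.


Formula: Clay% = (W_total - W_washed) / W_total * 100
Clay mass = 85 - 41 = 44 g
Clay% = 44 / 85 * 100 = 51.7647%

Final answer: 51.7647%


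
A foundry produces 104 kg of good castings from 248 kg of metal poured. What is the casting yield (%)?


Formula: Casting Yield = (W_good / W_total) * 100
Yield = (104 kg / 248 kg) * 100 = 41.9355%


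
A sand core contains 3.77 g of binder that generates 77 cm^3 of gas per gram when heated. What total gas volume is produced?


Formula: V_gas = W_binder * gas_evolution_rate
V = 3.77 g * 77 cm^3/g = 290.2900 cm^3

290.2900 cm^3


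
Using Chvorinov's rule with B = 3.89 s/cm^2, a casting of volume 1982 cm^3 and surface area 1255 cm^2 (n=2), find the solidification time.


Formula: t_s = B * (V/A)^n  (Chvorinov's rule, n=2)
Modulus M = V/A = 1982/1255 = 1.579283 cm
M^2 = 1.579283^2 = 2.494135 cm^2
t_s = 3.89 * 2.494135 = 9.7022 s


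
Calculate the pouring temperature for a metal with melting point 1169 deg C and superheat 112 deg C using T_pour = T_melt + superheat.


Formula: T_pour = T_melt + Superheat
T_pour = 1169 + 112 = 1281 deg C


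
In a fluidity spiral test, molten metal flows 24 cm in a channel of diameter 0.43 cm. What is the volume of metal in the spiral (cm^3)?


Formula: V = pi * (d/2)^2 * L  (cylinder volume)
Radius = 0.43/2 = 0.215 cm
V = pi * 0.215^2 * 24 = 3.4853 cm^3

3.4853 cm^3


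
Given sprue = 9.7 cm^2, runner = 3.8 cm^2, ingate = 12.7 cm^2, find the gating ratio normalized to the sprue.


Sprue:Runner:Ingate = 1 : 3.8/9.7 : 12.7/9.7 = 1:0.39:1.31


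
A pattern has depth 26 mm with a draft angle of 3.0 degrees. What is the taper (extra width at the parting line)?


Formula: taper = depth * tan(draft_angle)
tan(3.0 deg) = 0.0524078
taper = 26 mm * 0.0524078 = 1.3626 mm

Final answer: 1.3626 mm


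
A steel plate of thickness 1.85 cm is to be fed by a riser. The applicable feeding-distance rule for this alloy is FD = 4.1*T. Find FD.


Formula: FD = 4.1 * T  (riser feeding-distance rule)
FD = 4.1 * 1.85 cm = 7.5850 cm


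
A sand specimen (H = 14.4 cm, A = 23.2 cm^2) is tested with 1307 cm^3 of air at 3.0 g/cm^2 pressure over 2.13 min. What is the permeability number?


Formula: Permeability Number P = (V * H) / (p * A * t)
Numerator: V * H = 1307 * 14.4 = 18820.8
Denominator: p * A * t = 3.0 * 23.2 * 2.13 = 148.248
P = 18820.8 / 148.248 = 126.9548


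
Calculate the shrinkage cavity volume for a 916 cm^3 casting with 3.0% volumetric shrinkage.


Formula: V_shrink = V_casting * shrinkage_pct / 100
V_shrink = 916 cm^3 * 3.0 / 100 = 27.4800 cm^3

Final answer: 27.4800 cm^3


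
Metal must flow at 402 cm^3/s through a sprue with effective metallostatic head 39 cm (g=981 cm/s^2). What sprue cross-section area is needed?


Formula: v = sqrt(2*g*h), A = Q/v
Velocity: v = sqrt(2 * 981 * 39) = sqrt(76518) = 276.6189 cm/s
Sprue area: A = Q / v = 402 / 276.6189 = 1.4533 cm^2

Final answer: 1.4533 cm^2


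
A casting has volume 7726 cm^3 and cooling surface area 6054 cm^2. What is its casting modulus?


Formula: Casting Modulus M = V / A
M = 7726 cm^3 / 6054 cm^2 = 1.2762 cm

Final answer: 1.2762 cm


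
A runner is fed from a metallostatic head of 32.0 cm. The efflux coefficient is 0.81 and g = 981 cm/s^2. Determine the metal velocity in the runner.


Formula: v = Cd * sqrt(2 * g * h)  (Torricelli with discharge coefficient)
2*g*h = 2 * 981 * 32.0 = 62784.0 cm^2/s^2
sqrt(62784.0) = 250.56736 cm/s
v = 0.81 * 250.56736 = 202.9596 cm/s

Final answer: 202.9596 cm/s


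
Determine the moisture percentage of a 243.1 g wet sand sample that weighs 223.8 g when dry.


Formula: MC = (W_wet - W_dry) / W_wet * 100
Water mass = 243.1 - 223.8 = 19.3 g
MC = 19.3 / 243.1 * 100 = 7.9391%

Answer: 7.9391%


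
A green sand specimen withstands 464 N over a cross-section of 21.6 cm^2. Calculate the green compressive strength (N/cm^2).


Formula: Compressive Strength = Force / Area
Strength = 464 N / 21.6 cm^2 = 21.4815 N/cm^2

21.4815 N/cm^2


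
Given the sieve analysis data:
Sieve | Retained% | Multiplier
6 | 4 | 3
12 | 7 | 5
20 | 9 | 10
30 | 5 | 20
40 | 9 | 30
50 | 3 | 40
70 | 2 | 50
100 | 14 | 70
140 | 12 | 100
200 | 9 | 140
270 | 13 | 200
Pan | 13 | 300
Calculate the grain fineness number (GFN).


Formula: GFN = sum(pct * multiplier) / sum(pct)
sum(pct * multiplier) = 10667
sum(pct) = 100
GFN = 10667 / 100 = 106.67

106.67


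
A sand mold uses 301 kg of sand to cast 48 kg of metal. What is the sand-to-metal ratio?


Formula: Sand-to-Metal Ratio = W_sand / W_metal
Ratio = 301 kg / 48 kg = 6.2708

Answer: 6.2708


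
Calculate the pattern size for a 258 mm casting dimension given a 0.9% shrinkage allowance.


Formula: L_pattern = L_casting * (1 + shrinkage_rate/100)
Shrinkage factor = 1 + 0.9/100 = 1.009
L_pattern = 258 mm * 1.009 = 260.3220 mm

Answer: 260.3220 mm


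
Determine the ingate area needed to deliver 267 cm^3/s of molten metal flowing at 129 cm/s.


Formula: A_ingate = Q / v  (continuity equation)
A = 267 cm^3/s / 129 cm/s = 2.0698 cm^2

2.0698 cm^2


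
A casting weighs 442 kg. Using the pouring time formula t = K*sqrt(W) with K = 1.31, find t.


Formula: t = K * sqrt(W)
sqrt(W) = sqrt(442) = 21.02380
t = 1.31 * 21.02380 = 27.5412 s

Final answer: 27.5412 s


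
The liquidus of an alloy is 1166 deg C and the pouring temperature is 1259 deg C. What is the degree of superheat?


Formula: Superheat = T_pour - T_melt
Superheat = 1259 - 1166 = 93 deg C

93 deg C


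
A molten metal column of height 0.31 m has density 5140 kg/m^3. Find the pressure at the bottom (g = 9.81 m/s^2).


Formula: P = rho * g * h
rho * g = 5140 * 9.81 = 50423.4 N/m^3
P = 50423.4 * 0.31 = 15631.2540 Pa


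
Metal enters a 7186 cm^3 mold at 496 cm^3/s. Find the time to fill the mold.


Formula: t_fill = V_mold / Q_flow
t = 7186 cm^3 / 496 cm^3/s = 14.4879 s


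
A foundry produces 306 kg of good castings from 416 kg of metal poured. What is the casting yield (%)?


Formula: Casting Yield = (W_good / W_total) * 100
Yield = (306 kg / 416 kg) * 100 = 73.5577%


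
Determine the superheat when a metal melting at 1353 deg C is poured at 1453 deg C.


Formula: Superheat = T_pour - T_melt
Superheat = 1453 - 1353 = 100 deg C

100 deg C


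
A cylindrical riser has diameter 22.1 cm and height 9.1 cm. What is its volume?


Formula: V = pi * (D/2)^2 * H  (cylinder volume)
Radius = D/2 = 22.1/2 = 11.05 cm
V = pi * 11.05^2 * 9.1 = 3490.7265 cm^3


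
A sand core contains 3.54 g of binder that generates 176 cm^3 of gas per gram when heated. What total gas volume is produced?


Formula: V_gas = W_binder * gas_evolution_rate
V = 3.54 g * 176 cm^3/g = 623.0400 cm^3

623.0400 cm^3


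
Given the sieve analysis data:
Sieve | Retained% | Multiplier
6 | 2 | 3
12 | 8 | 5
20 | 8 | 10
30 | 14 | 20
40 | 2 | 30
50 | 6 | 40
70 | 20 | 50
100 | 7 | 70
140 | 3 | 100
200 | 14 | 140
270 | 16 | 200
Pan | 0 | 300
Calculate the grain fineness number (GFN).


Formula: GFN = sum(pct * multiplier) / sum(pct)
sum(pct * multiplier) = 7656
sum(pct) = 100
GFN = 7656 / 100 = 76.56


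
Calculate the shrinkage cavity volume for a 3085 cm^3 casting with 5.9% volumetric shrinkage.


Formula: V_shrink = V_casting * shrinkage_pct / 100
V_shrink = 3085 cm^3 * 5.9 / 100 = 182.0150 cm^3

Answer: 182.0150 cm^3


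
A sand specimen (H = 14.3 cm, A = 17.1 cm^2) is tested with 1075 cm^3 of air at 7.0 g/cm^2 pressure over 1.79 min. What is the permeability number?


Formula: Permeability Number P = (V * H) / (p * A * t)
Numerator: V * H = 1075 * 14.3 = 15372.5
Denominator: p * A * t = 7.0 * 17.1 * 1.79 = 214.263
P = 15372.5 / 214.263 = 71.7459


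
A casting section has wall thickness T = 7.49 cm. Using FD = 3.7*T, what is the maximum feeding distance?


Formula: FD = 3.7 * T  (riser feeding-distance rule)
FD = 3.7 * 7.49 cm = 27.7130 cm

27.7130 cm


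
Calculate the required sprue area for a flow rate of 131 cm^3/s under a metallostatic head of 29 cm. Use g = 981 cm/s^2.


Formula: v = sqrt(2*g*h), A = Q/v
Velocity: v = sqrt(2 * 981 * 29) = sqrt(56898) = 238.5330 cm/s
Sprue area: A = Q / v = 131 / 238.5330 = 0.5492 cm^2

Answer: 0.5492 cm^2


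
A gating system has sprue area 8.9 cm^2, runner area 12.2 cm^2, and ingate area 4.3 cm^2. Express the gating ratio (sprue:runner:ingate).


Sprue:Runner:Ingate = 1 : 12.2/8.9 : 4.3/8.9 = 1:1.37:0.48


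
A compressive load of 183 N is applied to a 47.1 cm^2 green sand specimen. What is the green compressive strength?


Formula: Compressive Strength = Force / Area
Strength = 183 N / 47.1 cm^2 = 3.8854 N/cm^2

Answer: 3.8854 N/cm^2


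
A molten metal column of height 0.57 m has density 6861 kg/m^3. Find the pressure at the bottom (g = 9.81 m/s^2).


Formula: P = rho * g * h
rho * g = 6861 * 9.81 = 67306.41 N/m^3
P = 67306.41 * 0.57 = 38364.6537 Pa

Answer: 38364.6537 Pa


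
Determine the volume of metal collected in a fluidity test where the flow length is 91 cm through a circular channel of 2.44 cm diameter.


Formula: V = pi * (d/2)^2 * L  (cylinder volume)
Radius = 2.44/2 = 1.22 cm
V = pi * 1.22^2 * 91 = 425.5111 cm^3

425.5111 cm^3


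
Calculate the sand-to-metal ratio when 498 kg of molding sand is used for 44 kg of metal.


Formula: Sand-to-Metal Ratio = W_sand / W_metal
Ratio = 498 kg / 44 kg = 11.3182


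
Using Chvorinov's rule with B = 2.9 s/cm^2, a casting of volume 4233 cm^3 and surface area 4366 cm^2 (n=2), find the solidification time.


Formula: t_s = B * (V/A)^n  (Chvorinov's rule, n=2)
Modulus M = V/A = 4233/4366 = 0.969537 cm
M^2 = 0.969537^2 = 0.940002 cm^2
t_s = 2.9 * 0.940002 = 2.7260 s


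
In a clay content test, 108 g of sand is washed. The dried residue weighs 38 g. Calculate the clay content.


Formula: Clay% = (W_total - W_washed) / W_total * 100
Clay mass = 108 - 38 = 70 g
Clay% = 70 / 108 * 100 = 64.8148%

Final answer: 64.8148%


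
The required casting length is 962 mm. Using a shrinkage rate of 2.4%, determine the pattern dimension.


Formula: L_pattern = L_casting * (1 + shrinkage_rate/100)
Shrinkage factor = 1 + 2.4/100 = 1.024
L_pattern = 962 mm * 1.024 = 985.0880 mm

Answer: 985.0880 mm


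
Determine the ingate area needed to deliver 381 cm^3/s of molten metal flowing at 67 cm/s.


Formula: A_ingate = Q / v  (continuity equation)
A = 381 cm^3/s / 67 cm/s = 5.6866 cm^2

Final answer: 5.6866 cm^2


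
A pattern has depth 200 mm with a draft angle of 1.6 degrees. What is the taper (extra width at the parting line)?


Formula: taper = depth * tan(draft_angle)
tan(1.6 deg) = 0.0279325
taper = 200 mm * 0.0279325 = 5.5865 mm

5.5865 mm


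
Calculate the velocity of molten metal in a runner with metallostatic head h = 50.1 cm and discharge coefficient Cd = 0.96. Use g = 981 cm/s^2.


Formula: v = Cd * sqrt(2 * g * h)  (Torricelli with discharge coefficient)
2*g*h = 2 * 981 * 50.1 = 98296.2 cm^2/s^2
sqrt(98296.2) = 313.52225 cm/s
v = 0.96 * 313.52225 = 300.9814 cm/s


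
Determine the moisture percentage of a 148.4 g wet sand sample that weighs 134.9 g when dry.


Formula: MC = (W_wet - W_dry) / W_wet * 100
Water mass = 148.4 - 134.9 = 13.5 g
MC = 13.5 / 148.4 * 100 = 9.0970%

9.0970%


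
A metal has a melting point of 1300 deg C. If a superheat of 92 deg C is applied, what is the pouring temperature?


Formula: T_pour = T_melt + Superheat
T_pour = 1300 + 92 = 1392 deg C

Answer: 1392 deg C


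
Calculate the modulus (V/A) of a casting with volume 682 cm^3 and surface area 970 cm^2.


Formula: Casting Modulus M = V / A
M = 682 cm^3 / 970 cm^2 = 0.7031 cm

Final answer: 0.7031 cm


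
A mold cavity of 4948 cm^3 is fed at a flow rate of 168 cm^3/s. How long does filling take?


Formula: t_fill = V_mold / Q_flow
t = 4948 cm^3 / 168 cm^3/s = 29.4524 s

29.4524 s


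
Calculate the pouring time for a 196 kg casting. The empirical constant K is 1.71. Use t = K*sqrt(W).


Formula: t = K * sqrt(W)
sqrt(W) = sqrt(196) = 14.00000
t = 1.71 * 14.00000 = 23.9400 s

Answer: 23.9400 s


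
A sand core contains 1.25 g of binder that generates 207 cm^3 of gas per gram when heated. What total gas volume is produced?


Formula: V_gas = W_binder * gas_evolution_rate
V = 1.25 g * 207 cm^3/g = 258.7500 cm^3

258.7500 cm^3


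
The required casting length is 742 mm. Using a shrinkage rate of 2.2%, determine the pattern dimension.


Formula: L_pattern = L_casting * (1 + shrinkage_rate/100)
Shrinkage factor = 1 + 2.2/100 = 1.022
L_pattern = 742 mm * 1.022 = 758.3240 mm

758.3240 mm


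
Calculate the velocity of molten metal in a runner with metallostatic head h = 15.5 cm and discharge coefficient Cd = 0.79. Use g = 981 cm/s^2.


Formula: v = Cd * sqrt(2 * g * h)  (Torricelli with discharge coefficient)
2*g*h = 2 * 981 * 15.5 = 30411.0 cm^2/s^2
sqrt(30411.0) = 174.38750 cm/s
v = 0.79 * 174.38750 = 137.7661 cm/s

Answer: 137.7661 cm/s


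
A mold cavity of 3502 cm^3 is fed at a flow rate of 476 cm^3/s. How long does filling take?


Formula: t_fill = V_mold / Q_flow
t = 3502 cm^3 / 476 cm^3/s = 7.3571 s


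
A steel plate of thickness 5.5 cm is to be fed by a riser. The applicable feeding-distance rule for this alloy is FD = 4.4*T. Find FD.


Formula: FD = 4.4 * T  (riser feeding-distance rule)
FD = 4.4 * 5.5 cm = 24.2000 cm

Final answer: 24.2000 cm


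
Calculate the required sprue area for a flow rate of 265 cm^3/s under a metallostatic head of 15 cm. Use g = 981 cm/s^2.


Formula: v = sqrt(2*g*h), A = Q/v
Velocity: v = sqrt(2 * 981 * 15) = sqrt(29430) = 171.5517 cm/s
Sprue area: A = Q / v = 265 / 171.5517 = 1.5447 cm^2

Final answer: 1.5447 cm^2


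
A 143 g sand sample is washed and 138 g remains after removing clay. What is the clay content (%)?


Formula: Clay% = (W_total - W_washed) / W_total * 100
Clay mass = 143 - 138 = 5 g
Clay% = 5 / 143 * 100 = 3.4965%


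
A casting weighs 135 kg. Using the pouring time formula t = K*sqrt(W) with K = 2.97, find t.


Formula: t = K * sqrt(W)
sqrt(W) = sqrt(135) = 11.61895
t = 2.97 * 11.61895 = 34.5083 s

Final answer: 34.5083 s


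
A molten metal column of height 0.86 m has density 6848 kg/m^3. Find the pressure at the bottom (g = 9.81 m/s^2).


Formula: P = rho * g * h
rho * g = 6848 * 9.81 = 67178.88 N/m^3
P = 67178.88 * 0.86 = 57773.8368 Pa

Answer: 57773.8368 Pa


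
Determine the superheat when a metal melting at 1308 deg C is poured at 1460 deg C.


Formula: Superheat = T_pour - T_melt
Superheat = 1460 - 1308 = 152 deg C


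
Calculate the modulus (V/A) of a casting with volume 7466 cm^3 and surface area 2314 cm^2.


Formula: Casting Modulus M = V / A
M = 7466 cm^3 / 2314 cm^2 = 3.2264 cm

3.2264 cm


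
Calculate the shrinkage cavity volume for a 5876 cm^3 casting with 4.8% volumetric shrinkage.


Formula: V_shrink = V_casting * shrinkage_pct / 100
V_shrink = 5876 cm^3 * 4.8 / 100 = 282.0480 cm^3


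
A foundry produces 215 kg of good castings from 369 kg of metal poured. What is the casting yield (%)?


Formula: Casting Yield = (W_good / W_total) * 100
Yield = (215 kg / 369 kg) * 100 = 58.2656%

Final answer: 58.2656%


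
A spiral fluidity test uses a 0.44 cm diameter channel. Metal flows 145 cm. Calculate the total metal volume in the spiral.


Formula: V = pi * (d/2)^2 * L  (cylinder volume)
Radius = 0.44/2 = 0.22 cm
V = pi * 0.22^2 * 145 = 22.0477 cm^3

Final answer: 22.0477 cm^3


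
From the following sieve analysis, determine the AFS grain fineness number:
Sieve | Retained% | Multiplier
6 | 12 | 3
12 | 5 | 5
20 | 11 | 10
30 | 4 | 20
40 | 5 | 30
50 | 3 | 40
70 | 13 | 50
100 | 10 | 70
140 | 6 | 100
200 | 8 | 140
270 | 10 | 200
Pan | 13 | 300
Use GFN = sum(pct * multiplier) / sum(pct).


Formula: GFN = sum(pct * multiplier) / sum(pct)
sum(pct * multiplier) = 9491
sum(pct) = 100
GFN = 9491 / 100 = 94.91

Answer: 94.91


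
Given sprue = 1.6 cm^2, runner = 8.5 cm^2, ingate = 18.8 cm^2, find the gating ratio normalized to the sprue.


Sprue:Runner:Ingate = 1 : 8.5/1.6 : 18.8/1.6 = 1:5.31:11.75


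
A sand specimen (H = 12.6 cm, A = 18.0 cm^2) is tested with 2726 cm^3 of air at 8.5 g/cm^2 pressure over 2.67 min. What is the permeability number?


Formula: Permeability Number P = (V * H) / (p * A * t)
Numerator: V * H = 2726 * 12.6 = 34347.6
Denominator: p * A * t = 8.5 * 18.0 * 2.67 = 408.51
P = 34347.6 / 408.51 = 84.0802

84.0802


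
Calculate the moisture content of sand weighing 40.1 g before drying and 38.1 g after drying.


Formula: MC = (W_wet - W_dry) / W_wet * 100
Water mass = 40.1 - 38.1 = 2.0 g
MC = 2.0 / 40.1 * 100 = 4.9875%

4.9875%


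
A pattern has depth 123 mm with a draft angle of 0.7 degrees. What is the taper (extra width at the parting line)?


Formula: taper = depth * tan(draft_angle)
tan(0.7 deg) = 0.0122179
taper = 123 mm * 0.0122179 = 1.5028 mm

1.5028 mm


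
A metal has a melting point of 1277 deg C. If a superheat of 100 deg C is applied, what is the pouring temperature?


Formula: T_pour = T_melt + Superheat
T_pour = 1277 + 100 = 1377 deg C

Answer: 1377 deg C


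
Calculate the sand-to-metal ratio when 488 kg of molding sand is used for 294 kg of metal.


Formula: Sand-to-Metal Ratio = W_sand / W_metal
Ratio = 488 kg / 294 kg = 1.6599

Final answer: 1.6599


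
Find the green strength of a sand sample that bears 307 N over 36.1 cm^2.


Formula: Compressive Strength = Force / Area
Strength = 307 N / 36.1 cm^2 = 8.5042 N/cm^2

Final answer: 8.5042 N/cm^2


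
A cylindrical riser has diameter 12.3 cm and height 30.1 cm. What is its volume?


Formula: V = pi * (D/2)^2 * H  (cylinder volume)
Radius = D/2 = 12.3/2 = 6.15 cm
V = pi * 6.15^2 * 30.1 = 3576.5689 cm^3

Final answer: 3576.5689 cm^3


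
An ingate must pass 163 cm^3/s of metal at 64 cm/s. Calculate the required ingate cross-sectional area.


Formula: A_ingate = Q / v  (continuity equation)
A = 163 cm^3/s / 64 cm/s = 2.5469 cm^2

Answer: 2.5469 cm^2


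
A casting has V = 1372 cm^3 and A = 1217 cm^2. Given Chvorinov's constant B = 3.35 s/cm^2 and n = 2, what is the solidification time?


Formula: t_s = B * (V/A)^n  (Chvorinov's rule, n=2)
Modulus M = V/A = 1372/1217 = 1.127362 cm
M^2 = 1.127362^2 = 1.270945 cm^2
t_s = 3.35 * 1.270945 = 4.2577 s

4.2577 s


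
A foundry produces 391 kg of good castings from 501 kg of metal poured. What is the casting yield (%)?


Formula: Casting Yield = (W_good / W_total) * 100
Yield = (391 kg / 501 kg) * 100 = 78.0439%

78.0439%


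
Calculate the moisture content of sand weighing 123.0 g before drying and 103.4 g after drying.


Formula: MC = (W_wet - W_dry) / W_wet * 100
Water mass = 123.0 - 103.4 = 19.6 g
MC = 19.6 / 123.0 * 100 = 15.9350%


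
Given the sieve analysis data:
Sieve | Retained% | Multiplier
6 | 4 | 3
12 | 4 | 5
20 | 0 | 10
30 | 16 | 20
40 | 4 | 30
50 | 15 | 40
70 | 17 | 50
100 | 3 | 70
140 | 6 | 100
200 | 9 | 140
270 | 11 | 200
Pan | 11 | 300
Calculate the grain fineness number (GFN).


Formula: GFN = sum(pct * multiplier) / sum(pct)
sum(pct * multiplier) = 9492
sum(pct) = 100
GFN = 9492 / 100 = 94.92

94.92


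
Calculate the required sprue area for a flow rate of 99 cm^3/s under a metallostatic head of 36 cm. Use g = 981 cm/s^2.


Formula: v = sqrt(2*g*h), A = Q/v
Velocity: v = sqrt(2 * 981 * 36) = sqrt(70632) = 265.7668 cm/s
Sprue area: A = Q / v = 99 / 265.7668 = 0.3725 cm^2

0.3725 cm^2


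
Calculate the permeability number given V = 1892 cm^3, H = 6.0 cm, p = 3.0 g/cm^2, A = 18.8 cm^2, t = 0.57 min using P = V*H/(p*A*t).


Formula: Permeability Number P = (V * H) / (p * A * t)
Numerator: V * H = 1892 * 6.0 = 11352.0
Denominator: p * A * t = 3.0 * 18.8 * 0.57 = 32.148
P = 11352.0 / 32.148 = 353.1168

353.1168


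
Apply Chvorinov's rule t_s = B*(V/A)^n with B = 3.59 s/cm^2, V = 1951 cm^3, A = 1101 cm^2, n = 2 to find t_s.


Formula: t_s = B * (V/A)^n  (Chvorinov's rule, n=2)
Modulus M = V/A = 1951/1101 = 1.772025 cm
M^2 = 1.772025^2 = 3.140073 cm^2
t_s = 3.59 * 3.140073 = 11.2729 s


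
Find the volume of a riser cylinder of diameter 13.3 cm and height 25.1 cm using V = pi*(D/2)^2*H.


Formula: V = pi * (D/2)^2 * H  (cylinder volume)
Radius = D/2 = 13.3/2 = 6.65 cm
V = pi * 6.65^2 * 25.1 = 3487.1199 cm^3

3487.1199 cm^3


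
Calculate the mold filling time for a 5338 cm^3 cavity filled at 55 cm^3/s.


Formula: t_fill = V_mold / Q_flow
t = 5338 cm^3 / 55 cm^3/s = 97.0545 s

97.0545 s


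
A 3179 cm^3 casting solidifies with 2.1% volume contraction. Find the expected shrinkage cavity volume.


Formula: V_shrink = V_casting * shrinkage_pct / 100
V_shrink = 3179 cm^3 * 2.1 / 100 = 66.7590 cm^3

Final answer: 66.7590 cm^3


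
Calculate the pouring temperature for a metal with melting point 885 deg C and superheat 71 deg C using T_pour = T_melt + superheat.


Formula: T_pour = T_melt + Superheat
T_pour = 885 + 71 = 956 deg C

Answer: 956 deg C


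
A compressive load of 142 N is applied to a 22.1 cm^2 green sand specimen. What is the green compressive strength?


Formula: Compressive Strength = Force / Area
Strength = 142 N / 22.1 cm^2 = 6.4253 N/cm^2

Answer: 6.4253 N/cm^2


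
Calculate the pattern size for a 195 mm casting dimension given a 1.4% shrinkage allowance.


Formula: L_pattern = L_casting * (1 + shrinkage_rate/100)
Shrinkage factor = 1 + 1.4/100 = 1.014
L_pattern = 195 mm * 1.014 = 197.7300 mm

197.7300 mm


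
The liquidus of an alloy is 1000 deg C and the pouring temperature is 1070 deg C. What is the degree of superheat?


Formula: Superheat = T_pour - T_melt
Superheat = 1070 - 1000 = 70 deg C

Answer: 70 deg C


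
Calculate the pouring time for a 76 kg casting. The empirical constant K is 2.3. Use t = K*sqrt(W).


Formula: t = K * sqrt(W)
sqrt(W) = sqrt(76) = 8.71780
t = 2.3 * 8.71780 = 20.0509 s

Answer: 20.0509 s


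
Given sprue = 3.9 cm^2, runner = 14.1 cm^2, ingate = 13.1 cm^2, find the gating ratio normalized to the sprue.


Sprue:Runner:Ingate = 1 : 14.1/3.9 : 13.1/3.9 = 1:3.62:3.36

Final answer: 1:3.62:3.36


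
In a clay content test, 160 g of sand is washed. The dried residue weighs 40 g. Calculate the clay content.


Formula: Clay% = (W_total - W_washed) / W_total * 100
Clay mass = 160 - 40 = 120 g
Clay% = 120 / 160 * 100 = 75.0000%


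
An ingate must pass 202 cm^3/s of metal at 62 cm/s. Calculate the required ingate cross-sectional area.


Formula: A_ingate = Q / v  (continuity equation)
A = 202 cm^3/s / 62 cm/s = 3.2581 cm^2

Answer: 3.2581 cm^2


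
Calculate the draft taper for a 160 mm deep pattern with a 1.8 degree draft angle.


Formula: taper = depth * tan(draft_angle)
tan(1.8 deg) = 0.0314263
taper = 160 mm * 0.0314263 = 5.0282 mm

Final answer: 5.0282 mm


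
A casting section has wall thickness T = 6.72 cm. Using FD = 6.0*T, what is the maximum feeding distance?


Formula: FD = 6.0 * T  (riser feeding-distance rule)
FD = 6.0 * 6.72 cm = 40.3200 cm

40.3200 cm


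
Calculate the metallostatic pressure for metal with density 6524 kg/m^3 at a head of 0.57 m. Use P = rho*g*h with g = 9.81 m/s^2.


Formula: P = rho * g * h
rho * g = 6524 * 9.81 = 64000.44 N/m^3
P = 64000.44 * 0.57 = 36480.2508 Pa

Final answer: 36480.2508 Pa


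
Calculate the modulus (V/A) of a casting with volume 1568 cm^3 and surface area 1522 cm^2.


Formula: Casting Modulus M = V / A
M = 1568 cm^3 / 1522 cm^2 = 1.0302 cm

1.0302 cm


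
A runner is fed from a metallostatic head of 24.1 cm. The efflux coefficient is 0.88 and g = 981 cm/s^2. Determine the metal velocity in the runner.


Formula: v = Cd * sqrt(2 * g * h)  (Torricelli with discharge coefficient)
2*g*h = 2 * 981 * 24.1 = 47284.2 cm^2/s^2
sqrt(47284.2) = 217.44930 cm/s
v = 0.88 * 217.44930 = 191.3554 cm/s

Final answer: 191.3554 cm/s


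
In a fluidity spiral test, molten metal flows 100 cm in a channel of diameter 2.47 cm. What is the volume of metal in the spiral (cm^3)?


Formula: V = pi * (d/2)^2 * L  (cylinder volume)
Radius = 2.47/2 = 1.235 cm
V = pi * 1.235^2 * 100 = 479.1636 cm^3

Answer: 479.1636 cm^3


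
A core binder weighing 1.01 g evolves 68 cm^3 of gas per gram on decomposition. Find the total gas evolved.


Formula: V_gas = W_binder * gas_evolution_rate
V = 1.01 g * 68 cm^3/g = 68.6800 cm^3

68.6800 cm^3


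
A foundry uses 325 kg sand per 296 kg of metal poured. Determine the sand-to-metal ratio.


Formula: Sand-to-Metal Ratio = W_sand / W_metal
Ratio = 325 kg / 296 kg = 1.0980


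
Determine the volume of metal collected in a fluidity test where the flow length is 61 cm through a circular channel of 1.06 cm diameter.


Formula: V = pi * (d/2)^2 * L  (cylinder volume)
Radius = 1.06/2 = 0.53 cm
V = pi * 0.53^2 * 61 = 53.8309 cm^3


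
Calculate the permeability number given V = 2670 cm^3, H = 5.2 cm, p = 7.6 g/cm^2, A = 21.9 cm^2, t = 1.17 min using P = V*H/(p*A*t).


Formula: Permeability Number P = (V * H) / (p * A * t)
Numerator: V * H = 2670 * 5.2 = 13884.0
Denominator: p * A * t = 7.6 * 21.9 * 1.17 = 194.7348
P = 13884.0 / 194.7348 = 71.2970

71.2970


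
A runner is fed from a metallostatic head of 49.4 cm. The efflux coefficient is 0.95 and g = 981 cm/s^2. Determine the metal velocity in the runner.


Formula: v = Cd * sqrt(2 * g * h)  (Torricelli with discharge coefficient)
2*g*h = 2 * 981 * 49.4 = 96922.8 cm^2/s^2
sqrt(96922.8) = 311.32427 cm/s
v = 0.95 * 311.32427 = 295.7581 cm/s

295.7581 cm/s


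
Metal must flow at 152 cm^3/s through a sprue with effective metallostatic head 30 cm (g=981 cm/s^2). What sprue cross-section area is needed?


Formula: v = sqrt(2*g*h), A = Q/v
Velocity: v = sqrt(2 * 981 * 30) = sqrt(58860) = 242.6108 cm/s
Sprue area: A = Q / v = 152 / 242.6108 = 0.6265 cm^2

Final answer: 0.6265 cm^2


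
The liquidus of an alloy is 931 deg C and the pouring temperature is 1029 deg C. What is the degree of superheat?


Formula: Superheat = T_pour - T_melt
Superheat = 1029 - 931 = 98 deg C

98 deg C


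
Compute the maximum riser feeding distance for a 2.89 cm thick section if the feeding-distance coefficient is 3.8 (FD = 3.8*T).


Formula: FD = 3.8 * T  (riser feeding-distance rule)
FD = 3.8 * 2.89 cm = 10.9820 cm


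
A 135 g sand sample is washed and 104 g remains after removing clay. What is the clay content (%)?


Formula: Clay% = (W_total - W_washed) / W_total * 100
Clay mass = 135 - 104 = 31 g
Clay% = 31 / 135 * 100 = 22.9630%

Final answer: 22.9630%


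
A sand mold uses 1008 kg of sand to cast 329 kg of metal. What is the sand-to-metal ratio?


Formula: Sand-to-Metal Ratio = W_sand / W_metal
Ratio = 1008 kg / 329 kg = 3.0638

3.0638


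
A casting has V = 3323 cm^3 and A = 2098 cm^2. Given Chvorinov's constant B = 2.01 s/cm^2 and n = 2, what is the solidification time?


Formula: t_s = B * (V/A)^n  (Chvorinov's rule, n=2)
Modulus M = V/A = 3323/2098 = 1.583889 cm
M^2 = 1.583889^2 = 2.508704 cm^2
t_s = 2.01 * 2.508704 = 5.0425 s

Final answer: 5.0425 s


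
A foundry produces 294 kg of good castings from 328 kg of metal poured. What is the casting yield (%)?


Formula: Casting Yield = (W_good / W_total) * 100
Yield = (294 kg / 328 kg) * 100 = 89.6341%

Answer: 89.6341%


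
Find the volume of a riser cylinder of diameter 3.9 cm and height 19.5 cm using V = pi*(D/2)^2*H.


Formula: V = pi * (D/2)^2 * H  (cylinder volume)
Radius = D/2 = 3.9/2 = 1.95 cm
V = pi * 1.95^2 * 19.5 = 232.9452 cm^3

Final answer: 232.9452 cm^3


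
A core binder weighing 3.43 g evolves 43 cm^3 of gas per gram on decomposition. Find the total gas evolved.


Formula: V_gas = W_binder * gas_evolution_rate
V = 3.43 g * 43 cm^3/g = 147.4900 cm^3


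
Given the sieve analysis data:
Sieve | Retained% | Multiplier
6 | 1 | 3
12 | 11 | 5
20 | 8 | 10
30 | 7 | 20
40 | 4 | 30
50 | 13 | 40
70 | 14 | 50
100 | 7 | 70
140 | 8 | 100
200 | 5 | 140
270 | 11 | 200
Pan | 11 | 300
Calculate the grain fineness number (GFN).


Formula: GFN = sum(pct * multiplier) / sum(pct)
sum(pct * multiplier) = 9108
sum(pct) = 100
GFN = 9108 / 100 = 91.08

91.08


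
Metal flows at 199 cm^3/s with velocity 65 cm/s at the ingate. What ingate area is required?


Formula: A_ingate = Q / v  (continuity equation)
A = 199 cm^3/s / 65 cm/s = 3.0615 cm^2

3.0615 cm^2


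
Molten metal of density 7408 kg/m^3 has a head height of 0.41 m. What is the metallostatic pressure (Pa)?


Formula: P = rho * g * h
rho * g = 7408 * 9.81 = 72672.48 N/m^3
P = 72672.48 * 0.41 = 29795.7168 Pa


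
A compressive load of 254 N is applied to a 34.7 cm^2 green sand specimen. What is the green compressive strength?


Formula: Compressive Strength = Force / Area
Strength = 254 N / 34.7 cm^2 = 7.3199 N/cm^2
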